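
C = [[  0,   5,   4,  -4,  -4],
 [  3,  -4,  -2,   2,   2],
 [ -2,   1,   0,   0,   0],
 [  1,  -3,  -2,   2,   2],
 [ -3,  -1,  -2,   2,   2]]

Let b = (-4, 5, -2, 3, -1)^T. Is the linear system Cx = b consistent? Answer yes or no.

yes

Row reduce the augmented matrix [C | b].
Swap R1 ↔ R2
R3 ← R3 + (2/3)·R1: [0, -5/3, -4/3, 4/3, 4/3, 4/3]
R4 ← R4 − (1/3)·R1: [0, -5/3, -4/3, 4/3, 4/3, 4/3]
R5 ← R5 + R1: [0, -5, -4, 4, 4, 4]
R3 ← R3 + (1/3)·R2: [0, 0, 0, 0, 0, 0]
R4 ← R4 + (1/3)·R2: [0, 0, 0, 0, 0, 0]
R5 ← R5 + R2: [0, 0, 0, 0, 0, 0]
The echelon form has 2 nonzero rows, and every pivot lies in the first 5 columns, so rank(C) = rank([C|b]) = 2.
The system is consistent.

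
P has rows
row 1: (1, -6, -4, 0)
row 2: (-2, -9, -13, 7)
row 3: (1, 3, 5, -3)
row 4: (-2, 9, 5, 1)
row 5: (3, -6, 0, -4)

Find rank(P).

2

Row reduce to echelon form.
R2 ← R2 + (2)·R1: [0, -21, -21, 7]
R3 ← R3 − R1: [0, 9, 9, -3]
R4 ← R4 + (2)·R1: [0, -3, -3, 1]
R5 ← R5 − (3)·R1: [0, 12, 12, -4]
R3 ← R3 + (3/7)·R2: [0, 0, 0, 0]
R4 ← R4 − (1/7)·R2: [0, 0, 0, 0]
R5 ← R5 + (4/7)·R2: [0, 0, 0, 0]
Echelon form has 2 nonzero rows, so rank(P) = 2.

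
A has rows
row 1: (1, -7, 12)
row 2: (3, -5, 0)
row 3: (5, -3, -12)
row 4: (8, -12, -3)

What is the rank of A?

Row reduce to echelon form.
R2 ← R2 − (3)·R1: [0, 16, -36]
R3 ← R3 − (5)·R1: [0, 32, -72]
R4 ← R4 − (8)·R1: [0, 44, -99]
R3 ← R3 − (2)·R2: [0, 0, 0]
R4 ← R4 − (11/4)·R2: [0, 0, 0]
Echelon form has 2 nonzero rows, so rank(A) = 2.

2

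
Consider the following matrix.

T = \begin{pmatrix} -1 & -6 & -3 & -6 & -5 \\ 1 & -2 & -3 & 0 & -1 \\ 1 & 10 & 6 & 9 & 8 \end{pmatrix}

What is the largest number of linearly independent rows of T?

Row reduce to echelon form.
R2 ← R2 + R1: [0, -8, -6, -6, -6]
R3 ← R3 + R1: [0, 4, 3, 3, 3]
R3 ← R3 + (1/2)·R2: [0, 0, 0, 0, 0]
Echelon form has 2 nonzero rows, so rank(T) = 2.
The rank gives the maximum number of linearly independent rows: 2.

2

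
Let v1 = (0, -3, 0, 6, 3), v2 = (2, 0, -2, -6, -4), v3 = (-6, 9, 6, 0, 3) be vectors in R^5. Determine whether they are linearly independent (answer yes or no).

Form the matrix with these vectors as rows and row reduce.
Swap R1 ↔ R2
R3 ← R3 + (3)·R1: [0, 9, 0, -18, -9]
R3 ← R3 + (3)·R2: [0, 0, 0, 0, 0]
2 nonzero rows, so the 3 vectors span a space of dimension 2.
Since 2 < 3, the vectors are linearly dependent.

no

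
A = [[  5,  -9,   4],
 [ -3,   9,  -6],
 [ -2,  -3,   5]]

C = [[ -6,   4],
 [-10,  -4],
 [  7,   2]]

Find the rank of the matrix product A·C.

First compute AC:
[[ 88,  64],
 [-114, -60],
 [ 77,  14]]
Now row reduce the product.
R2 ← R2 + (57/44)·R1: [0, 252/11]
R3 ← R3 − (7/8)·R1: [0, -42]
R3 ← R3 + (11/6)·R2: [0, 0]
2 nonzero rows, so rank(AC) = 2.

2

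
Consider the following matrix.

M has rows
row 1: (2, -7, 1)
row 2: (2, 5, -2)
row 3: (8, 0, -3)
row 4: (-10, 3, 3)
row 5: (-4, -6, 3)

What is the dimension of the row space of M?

Row reduce to echelon form.
R2 ← R2 − R1: [0, 12, -3]
R3 ← R3 − (4)·R1: [0, 28, -7]
R4 ← R4 + (5)·R1: [0, -32, 8]
R5 ← R5 + (2)·R1: [0, -20, 5]
R3 ← R3 − (7/3)·R2: [0, 0, 0]
R4 ← R4 + (8/3)·R2: [0, 0, 0]
R5 ← R5 + (5/3)·R2: [0, 0, 0]
Echelon form has 2 nonzero rows, so rank(M) = 2.
The row space has dimension equal to the rank: 2.

2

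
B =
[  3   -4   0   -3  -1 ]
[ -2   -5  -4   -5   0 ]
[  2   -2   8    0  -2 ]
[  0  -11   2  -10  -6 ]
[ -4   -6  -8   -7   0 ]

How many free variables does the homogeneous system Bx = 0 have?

Row reduce to echelon form.
R2 ← R2 + (2/3)·R1: [0, -23/3, -4, -7, -2/3]
R3 ← R3 − (2/3)·R1: [0, 2/3, 8, 2, -4/3]
R5 ← R5 + (4/3)·R1: [0, -34/3, -8, -11, -4/3]
R3 ← R3 + (2/23)·R2: [0, 0, 176/23, 32/23, -32/23]
R4 ← R4 − (33/23)·R2: [0, 0, 178/23, 1/23, -116/23]
R5 ← R5 − (34/23)·R2: [0, 0, -48/23, -15/23, -8/23]
R4 ← R4 − (89/88)·R3: [0, 0, 0, -15/11, -40/11]
R5 ← R5 + (3/11)·R3: [0, 0, 0, -3/11, -8/11]
R5 ← R5 − (1/5)·R4: [0, 0, 0, 0, 0]
4 nonzero rows, so rank(B) = 4.
B has 5 columns; by rank–nullity, nullity = 5 − 4 = 1.

1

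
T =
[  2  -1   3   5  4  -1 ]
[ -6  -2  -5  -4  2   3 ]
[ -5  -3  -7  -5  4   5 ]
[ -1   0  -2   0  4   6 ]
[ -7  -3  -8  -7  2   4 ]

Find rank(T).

4

Row reduce to echelon form.
R2 ← R2 + (3)·R1: [0, -5, 4, 11, 14, 0]
R3 ← R3 + (5/2)·R1: [0, -11/2, 1/2, 15/2, 14, 5/2]
R4 ← R4 + (1/2)·R1: [0, -1/2, -1/2, 5/2, 6, 11/2]
R5 ← R5 + (7/2)·R1: [0, -13/2, 5/2, 21/2, 16, 1/2]
R3 ← R3 − (11/10)·R2: [0, 0, -39/10, -23/5, -7/5, 5/2]
R4 ← R4 − (1/10)·R2: [0, 0, -9/10, 7/5, 23/5, 11/2]
R5 ← R5 − (13/10)·R2: [0, 0, -27/10, -19/5, -11/5, 1/2]
R4 ← R4 − (3/13)·R3: [0, 0, 0, 32/13, 64/13, 64/13]
R5 ← R5 − (9/13)·R3: [0, 0, 0, -8/13, -16/13, -16/13]
R5 ← R5 + (1/4)·R4: [0, 0, 0, 0, 0, 0]
Echelon form has 4 nonzero rows, so rank(T) = 4.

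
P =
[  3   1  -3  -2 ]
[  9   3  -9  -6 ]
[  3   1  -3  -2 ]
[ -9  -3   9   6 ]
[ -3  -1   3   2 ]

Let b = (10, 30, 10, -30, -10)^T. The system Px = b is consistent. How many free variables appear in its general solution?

Row reduce the augmented matrix [P | b].
R2 ← R2 − (3)·R1: [0, 0, 0, 0, 0]
R3 ← R3 − R1: [0, 0, 0, 0, 0]
R4 ← R4 + (3)·R1: [0, 0, 0, 0, 0]
R5 ← R5 + R1: [0, 0, 0, 0, 0]
The echelon form has 1 nonzero rows, and every pivot lies in the first 4 columns, so rank(P) = rank([P|b]) = 1.
The system is consistent.
Free variables = (unknowns) − (rank) = 4 − 1 = 3.

3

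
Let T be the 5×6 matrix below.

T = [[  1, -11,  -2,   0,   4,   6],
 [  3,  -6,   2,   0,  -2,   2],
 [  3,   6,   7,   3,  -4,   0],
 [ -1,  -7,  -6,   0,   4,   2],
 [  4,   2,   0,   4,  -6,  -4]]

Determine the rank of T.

4

Row reduce to echelon form.
R2 ← R2 − (3)·R1: [0, 27, 8, 0, -14, -16]
R3 ← R3 − (3)·R1: [0, 39, 13, 3, -16, -18]
R4 ← R4 + R1: [0, -18, -8, 0, 8, 8]
R5 ← R5 − (4)·R1: [0, 46, 8, 4, -22, -28]
R3 ← R3 − (13/9)·R2: [0, 0, 13/9, 3, 38/9, 46/9]
R4 ← R4 + (2/3)·R2: [0, 0, -8/3, 0, -4/3, -8/3]
R5 ← R5 − (46/27)·R2: [0, 0, -152/27, 4, 50/27, -20/27]
R4 ← R4 + (24/13)·R3: [0, 0, 0, 72/13, 84/13, 88/13]
R5 ← R5 + (152/39)·R3: [0, 0, 0, 204/13, 238/13, 748/39]
R5 ← R5 − (17/6)·R4: [0, 0, 0, 0, 0, 0]
Echelon form has 4 nonzero rows, so rank(T) = 4.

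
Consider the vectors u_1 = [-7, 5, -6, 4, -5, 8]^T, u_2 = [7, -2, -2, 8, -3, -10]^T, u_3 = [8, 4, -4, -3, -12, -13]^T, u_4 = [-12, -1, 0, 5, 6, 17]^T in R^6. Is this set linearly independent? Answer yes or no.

Form the matrix with these vectors as rows and row reduce.
R2 ← R2 + R1: [0, 3, -8, 12, -8, -2]
R3 ← R3 + (8/7)·R1: [0, 68/7, -76/7, 11/7, -124/7, -27/7]
R4 ← R4 − (12/7)·R1: [0, -67/7, 72/7, -13/7, 102/7, 23/7]
R3 ← R3 − (68/21)·R2: [0, 0, 316/21, -261/7, 172/21, 55/21]
R4 ← R4 + (67/21)·R2: [0, 0, -320/21, 255/7, -230/21, -65/21]
R4 ← R4 + (80/79)·R3: [0, 0, 0, -105/79, -210/79, -35/79]
4 nonzero rows, so the 4 vectors span a space of dimension 4.
Since 4 = 4, the vectors are linearly independent.

yes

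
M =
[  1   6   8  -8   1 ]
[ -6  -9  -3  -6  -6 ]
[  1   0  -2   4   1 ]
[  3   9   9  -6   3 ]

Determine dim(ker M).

3

Row reduce to echelon form.
R2 ← R2 + (6)·R1: [0, 27, 45, -54, 0]
R3 ← R3 − R1: [0, -6, -10, 12, 0]
R4 ← R4 − (3)·R1: [0, -9, -15, 18, 0]
R3 ← R3 + (2/9)·R2: [0, 0, 0, 0, 0]
R4 ← R4 + (1/3)·R2: [0, 0, 0, 0, 0]
2 nonzero rows, so rank(M) = 2.
M has 5 columns; by rank–nullity, nullity = 5 − 2 = 3.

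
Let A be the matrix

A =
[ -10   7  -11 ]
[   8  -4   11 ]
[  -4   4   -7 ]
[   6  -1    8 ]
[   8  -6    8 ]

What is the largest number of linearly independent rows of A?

Row reduce to echelon form.
R2 ← R2 + (4/5)·R1: [0, 8/5, 11/5]
R3 ← R3 − (2/5)·R1: [0, 6/5, -13/5]
R4 ← R4 + (3/5)·R1: [0, 16/5, 7/5]
R5 ← R5 + (4/5)·R1: [0, -2/5, -4/5]
R3 ← R3 − (3/4)·R2: [0, 0, -17/4]
R4 ← R4 − (2)·R2: [0, 0, -3]
R5 ← R5 + (1/4)·R2: [0, 0, -1/4]
R4 ← R4 − (12/17)·R3: [0, 0, 0]
R5 ← R5 − (1/17)·R3: [0, 0, 0]
Echelon form has 3 nonzero rows, so rank(A) = 3.
The rank gives the maximum number of linearly independent rows: 3.

3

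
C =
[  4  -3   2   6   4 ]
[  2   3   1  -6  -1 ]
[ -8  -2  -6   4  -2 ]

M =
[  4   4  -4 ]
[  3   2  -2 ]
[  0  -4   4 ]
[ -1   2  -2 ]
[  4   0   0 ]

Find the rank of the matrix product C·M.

First compute CM:
[[ 17,  14, -14],
 [ 19,  -2,   2],
 [-50,  -4,   4]]
Now row reduce the product.
R2 ← R2 − (19/17)·R1: [0, -300/17, 300/17]
R3 ← R3 + (50/17)·R1: [0, 632/17, -632/17]
R3 ← R3 + (158/75)·R2: [0, 0, 0]
2 nonzero rows, so rank(CM) = 2.

2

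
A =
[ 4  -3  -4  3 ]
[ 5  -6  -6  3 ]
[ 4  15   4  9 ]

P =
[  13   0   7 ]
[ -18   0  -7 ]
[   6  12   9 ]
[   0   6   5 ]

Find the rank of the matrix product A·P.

2

First compute AP:
[[ 82, -30,  28],
 [137, -54,  38],
 [-194, 102,   4]]
Now row reduce the product.
R2 ← R2 − (137/82)·R1: [0, -159/41, -360/41]
R3 ← R3 + (97/41)·R1: [0, 1272/41, 2880/41]
R3 ← R3 + (8)·R2: [0, 0, 0]
2 nonzero rows, so rank(AP) = 2.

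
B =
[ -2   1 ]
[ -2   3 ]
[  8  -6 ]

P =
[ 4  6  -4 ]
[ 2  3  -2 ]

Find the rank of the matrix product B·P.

First compute BP:
[[ -6,  -9,   6],
 [ -2,  -3,   2],
 [ 20,  30, -20]]
Now row reduce the product.
R2 ← R2 − (1/3)·R1: [0, 0, 0]
R3 ← R3 + (10/3)·R1: [0, 0, 0]
1 nonzero row, so rank(BP) = 1.

1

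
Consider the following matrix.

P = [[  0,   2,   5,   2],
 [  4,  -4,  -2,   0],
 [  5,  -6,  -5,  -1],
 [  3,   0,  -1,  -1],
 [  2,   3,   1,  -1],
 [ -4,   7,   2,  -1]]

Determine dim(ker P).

0

Row reduce to echelon form.
Swap R1 ↔ R2
R3 ← R3 − (5/4)·R1: [0, -1, -5/2, -1]
R4 ← R4 − (3/4)·R1: [0, 3, 1/2, -1]
R5 ← R5 − (1/2)·R1: [0, 5, 2, -1]
R6 ← R6 + R1: [0, 3, 0, -1]
R3 ← R3 + (1/2)·R2: [0, 0, 0, 0]
R4 ← R4 − (3/2)·R2: [0, 0, -7, -4]
R5 ← R5 − (5/2)·R2: [0, 0, -21/2, -6]
R6 ← R6 − (3/2)·R2: [0, 0, -15/2, -4]
Swap R3 ↔ R4
R5 ← R5 − (3/2)·R3: [0, 0, 0, 0]
R6 ← R6 − (15/14)·R3: [0, 0, 0, 2/7]
Swap R4 ↔ R6
4 nonzero rows, so rank(P) = 4.
P has 4 columns; by rank–nullity, nullity = 4 − 4 = 0.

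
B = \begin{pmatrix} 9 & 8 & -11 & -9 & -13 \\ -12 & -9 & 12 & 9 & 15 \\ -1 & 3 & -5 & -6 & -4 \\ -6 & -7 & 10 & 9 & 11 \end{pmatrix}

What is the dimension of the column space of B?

2

Row reduce to echelon form.
R2 ← R2 + (4/3)·R1: [0, 5/3, -8/3, -3, -7/3]
R3 ← R3 + (1/9)·R1: [0, 35/9, -56/9, -7, -49/9]
R4 ← R4 + (2/3)·R1: [0, -5/3, 8/3, 3, 7/3]
R3 ← R3 − (7/3)·R2: [0, 0, 0, 0, 0]
R4 ← R4 + R2: [0, 0, 0, 0, 0]
Echelon form has 2 nonzero rows, so rank(B) = 2.
The column space has dimension equal to the rank: 2.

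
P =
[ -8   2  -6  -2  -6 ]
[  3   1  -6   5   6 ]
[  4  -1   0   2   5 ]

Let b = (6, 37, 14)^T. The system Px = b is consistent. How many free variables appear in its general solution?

2

Row reduce the augmented matrix [P | b].
R2 ← R2 + (3/8)·R1: [0, 7/4, -33/4, 17/4, 15/4, 157/4]
R3 ← R3 + (1/2)·R1: [0, 0, -3, 1, 2, 17]
The echelon form has 3 nonzero rows, and every pivot lies in the first 5 columns, so rank(P) = rank([P|b]) = 3.
The system is consistent.
Free variables = (unknowns) − (rank) = 5 − 3 = 2.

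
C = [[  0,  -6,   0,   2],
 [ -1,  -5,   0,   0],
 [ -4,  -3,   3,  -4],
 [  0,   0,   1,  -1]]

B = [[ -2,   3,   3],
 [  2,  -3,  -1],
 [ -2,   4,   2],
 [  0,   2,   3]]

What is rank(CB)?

3

First compute CB:
[[-12,  22,  12],
 [ -8,  12,   2],
 [ -4,   1, -15],
 [ -2,   2,  -1]]
Now row reduce the product.
R2 ← R2 − (2/3)·R1: [0, -8/3, -6]
R3 ← R3 − (1/3)·R1: [0, -19/3, -19]
R4 ← R4 − (1/6)·R1: [0, -5/3, -3]
R3 ← R3 − (19/8)·R2: [0, 0, -19/4]
R4 ← R4 − (5/8)·R2: [0, 0, 3/4]
R4 ← R4 + (3/19)·R3: [0, 0, 0]
3 nonzero rows, so rank(CB) = 3.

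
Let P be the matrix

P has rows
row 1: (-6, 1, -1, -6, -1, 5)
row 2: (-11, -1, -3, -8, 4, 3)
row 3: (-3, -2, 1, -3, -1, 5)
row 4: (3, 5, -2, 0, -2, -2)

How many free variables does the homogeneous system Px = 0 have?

Row reduce to echelon form.
R2 ← R2 − (11/6)·R1: [0, -17/6, -7/6, 3, 35/6, -37/6]
R3 ← R3 − (1/2)·R1: [0, -5/2, 3/2, 0, -1/2, 5/2]
R4 ← R4 + (1/2)·R1: [0, 11/2, -5/2, -3, -5/2, 1/2]
R3 ← R3 − (15/17)·R2: [0, 0, 43/17, -45/17, -96/17, 135/17]
R4 ← R4 + (33/17)·R2: [0, 0, -81/17, 48/17, 150/17, -195/17]
R4 ← R4 + (81/43)·R3: [0, 0, 0, -93/43, -78/43, 150/43]
4 nonzero rows, so rank(P) = 4.
P has 6 columns; by rank–nullity, nullity = 6 − 4 = 2.

2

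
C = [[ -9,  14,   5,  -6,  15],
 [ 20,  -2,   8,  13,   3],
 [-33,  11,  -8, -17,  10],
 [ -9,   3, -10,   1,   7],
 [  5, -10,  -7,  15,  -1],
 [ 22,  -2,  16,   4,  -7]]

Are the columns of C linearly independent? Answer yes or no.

yes

Row reduce C to echelon form.
R2 ← R2 + (20/9)·R1: [0, 262/9, 172/9, -1/3, 109/3]
R3 ← R3 − (11/3)·R1: [0, -121/3, -79/3, 5, -45]
R4 ← R4 − R1: [0, -11, -15, 7, -8]
R5 ← R5 + (5/9)·R1: [0, -20/9, -38/9, 35/3, 22/3]
R6 ← R6 + (22/9)·R1: [0, 290/9, 254/9, -32/3, 89/3]
R3 ← R3 + (363/262)·R2: [0, 0, 19/131, 1189/262, 1399/262]
R4 ← R4 + (99/262)·R2: [0, 0, -1019/131, 1801/262, 1501/262]
R5 ← R5 + (10/131)·R2: [0, 0, -362/131, 1525/131, 1324/131]
R6 ← R6 − (145/131)·R2: [0, 0, 926/131, -1349/131, -1382/131]
R4 ← R4 + (1019/19)·R3: [0, 0, 0, 4755/19, 5550/19]
R5 ← R5 + (362/19)·R3: [0, 0, 0, 1864/19, 2125/19]
R6 ← R6 − (926/19)·R3: [0, 0, 0, -4398/19, -5145/19]
R5 ← R5 − (1864/4755)·R4: [0, 0, 0, 0, -845/317]
R6 ← R6 + (1466/1585)·R4: [0, 0, 0, 0, -195/317]
R6 ← R6 − (3/13)·R5: [0, 0, 0, 0, 0]
5 pivots among 5 columns.
Every column is a pivot column, so the columns are linearly independent.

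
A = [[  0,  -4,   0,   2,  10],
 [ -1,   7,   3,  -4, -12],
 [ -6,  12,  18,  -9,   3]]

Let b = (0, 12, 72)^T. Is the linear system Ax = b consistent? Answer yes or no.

Row reduce the augmented matrix [A | b].
Swap R1 ↔ R2
R3 ← R3 − (6)·R1: [0, -30, 0, 15, 75, 0]
R3 ← R3 − (15/2)·R2: [0, 0, 0, 0, 0, 0]
The echelon form has 2 nonzero rows, and every pivot lies in the first 5 columns, so rank(A) = rank([A|b]) = 2.
The system is consistent.

yes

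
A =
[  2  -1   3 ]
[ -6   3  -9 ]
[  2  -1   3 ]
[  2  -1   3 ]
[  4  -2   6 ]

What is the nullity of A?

Row reduce to echelon form.
R2 ← R2 + (3)·R1: [0, 0, 0]
R3 ← R3 − R1: [0, 0, 0]
R4 ← R4 − R1: [0, 0, 0]
R5 ← R5 − (2)·R1: [0, 0, 0]
1 nonzero row, so rank(A) = 1.
A has 3 columns; by rank–nullity, nullity = 3 − 1 = 2.

2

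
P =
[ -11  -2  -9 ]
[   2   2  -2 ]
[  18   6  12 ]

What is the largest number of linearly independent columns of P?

Row reduce to echelon form.
R2 ← R2 + (2/11)·R1: [0, 18/11, -40/11]
R3 ← R3 + (18/11)·R1: [0, 30/11, -30/11]
R3 ← R3 − (5/3)·R2: [0, 0, 10/3]
Echelon form has 3 nonzero rows, so rank(P) = 3.
The rank gives the maximum number of linearly independent columns: 3.

3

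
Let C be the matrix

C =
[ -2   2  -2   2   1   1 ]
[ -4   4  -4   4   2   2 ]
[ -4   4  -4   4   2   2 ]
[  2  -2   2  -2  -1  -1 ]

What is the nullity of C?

Row reduce to echelon form.
R2 ← R2 − (2)·R1: [0, 0, 0, 0, 0, 0]
R3 ← R3 − (2)·R1: [0, 0, 0, 0, 0, 0]
R4 ← R4 + R1: [0, 0, 0, 0, 0, 0]
1 nonzero row, so rank(C) = 1.
C has 6 columns; by rank–nullity, nullity = 6 − 1 = 5.

5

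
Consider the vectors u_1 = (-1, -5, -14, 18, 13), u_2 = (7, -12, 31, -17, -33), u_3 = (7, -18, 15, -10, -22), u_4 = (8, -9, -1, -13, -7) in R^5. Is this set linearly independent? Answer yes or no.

Form the matrix with these vectors as rows and row reduce.
R2 ← R2 + (7)·R1: [0, -47, -67, 109, 58]
R3 ← R3 + (7)·R1: [0, -53, -83, 116, 69]
R4 ← R4 + (8)·R1: [0, -49, -113, 131, 97]
R3 ← R3 − (53/47)·R2: [0, 0, -350/47, -325/47, 169/47]
R4 ← R4 − (49/47)·R2: [0, 0, -2028/47, 816/47, 1717/47]
R4 ← R4 − (1014/175)·R3: [0, 0, 0, 402/7, 2747/175]
4 nonzero rows, so the 4 vectors span a space of dimension 4.
Since 4 = 4, the vectors are linearly independent.

yes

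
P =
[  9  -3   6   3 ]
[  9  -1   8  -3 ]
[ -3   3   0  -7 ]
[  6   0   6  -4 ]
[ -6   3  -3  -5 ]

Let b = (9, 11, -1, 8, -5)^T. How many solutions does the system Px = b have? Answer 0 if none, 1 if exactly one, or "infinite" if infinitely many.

infinite

Row reduce the augmented matrix [P | b].
R2 ← R2 − R1: [0, 2, 2, -6, 2]
R3 ← R3 + (1/3)·R1: [0, 2, 2, -6, 2]
R4 ← R4 − (2/3)·R1: [0, 2, 2, -6, 2]
R5 ← R5 + (2/3)·R1: [0, 1, 1, -3, 1]
R3 ← R3 − R2: [0, 0, 0, 0, 0]
R4 ← R4 − R2: [0, 0, 0, 0, 0]
R5 ← R5 − (1/2)·R2: [0, 0, 0, 0, 0]
The echelon form has 2 nonzero rows, and every pivot lies in the first 4 columns, so rank(P) = rank([P|b]) = 2.
The system is consistent.
rank = 2 < 4 unknowns, so there are infinitely many solutions.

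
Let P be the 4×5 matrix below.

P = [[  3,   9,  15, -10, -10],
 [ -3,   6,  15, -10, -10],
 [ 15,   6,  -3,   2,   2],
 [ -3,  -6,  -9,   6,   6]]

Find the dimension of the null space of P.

Row reduce to echelon form.
R2 ← R2 + R1: [0, 15, 30, -20, -20]
R3 ← R3 − (5)·R1: [0, -39, -78, 52, 52]
R4 ← R4 + R1: [0, 3, 6, -4, -4]
R3 ← R3 + (13/5)·R2: [0, 0, 0, 0, 0]
R4 ← R4 − (1/5)·R2: [0, 0, 0, 0, 0]
2 nonzero rows, so rank(P) = 2.
P has 5 columns; by rank–nullity, nullity = 5 − 2 = 3.

3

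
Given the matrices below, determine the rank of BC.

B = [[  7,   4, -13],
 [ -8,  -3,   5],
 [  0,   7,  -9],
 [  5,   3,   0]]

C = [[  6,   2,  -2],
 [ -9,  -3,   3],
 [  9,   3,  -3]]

First compute BC:
[[-111, -37,  37],
 [ 24,   8,  -8],
 [-144, -48,  48],
 [  3,   1,  -1]]
Now row reduce the product.
R2 ← R2 + (8/37)·R1: [0, 0, 0]
R3 ← R3 − (48/37)·R1: [0, 0, 0]
R4 ← R4 + (1/37)·R1: [0, 0, 0]
1 nonzero row, so rank(BC) = 1.

1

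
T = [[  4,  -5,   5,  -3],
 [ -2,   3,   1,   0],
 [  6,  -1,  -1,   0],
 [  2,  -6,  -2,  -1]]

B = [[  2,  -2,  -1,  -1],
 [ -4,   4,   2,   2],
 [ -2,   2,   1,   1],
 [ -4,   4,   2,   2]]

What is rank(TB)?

First compute TB:
[[ 30, -30, -15, -15],
 [-18,  18,   9,   9],
 [ 18, -18,  -9,  -9],
 [ 36, -36, -18, -18]]
Now row reduce the product.
R2 ← R2 + (3/5)·R1: [0, 0, 0, 0]
R3 ← R3 − (3/5)·R1: [0, 0, 0, 0]
R4 ← R4 − (6/5)·R1: [0, 0, 0, 0]
1 nonzero row, so rank(TB) = 1.

1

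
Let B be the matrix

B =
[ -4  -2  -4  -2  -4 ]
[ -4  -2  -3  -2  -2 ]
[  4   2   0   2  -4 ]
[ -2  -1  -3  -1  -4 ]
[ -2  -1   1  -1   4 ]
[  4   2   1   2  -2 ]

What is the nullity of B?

3

Row reduce to echelon form.
R2 ← R2 − R1: [0, 0, 1, 0, 2]
R3 ← R3 + R1: [0, 0, -4, 0, -8]
R4 ← R4 − (1/2)·R1: [0, 0, -1, 0, -2]
R5 ← R5 − (1/2)·R1: [0, 0, 3, 0, 6]
R6 ← R6 + R1: [0, 0, -3, 0, -6]
R3 ← R3 + (4)·R2: [0, 0, 0, 0, 0]
R4 ← R4 + R2: [0, 0, 0, 0, 0]
R5 ← R5 − (3)·R2: [0, 0, 0, 0, 0]
R6 ← R6 + (3)·R2: [0, 0, 0, 0, 0]
2 nonzero rows, so rank(B) = 2.
B has 5 columns; by rank–nullity, nullity = 5 − 2 = 3.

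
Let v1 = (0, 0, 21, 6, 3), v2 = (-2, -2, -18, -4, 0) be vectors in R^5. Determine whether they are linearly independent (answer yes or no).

Form the matrix with these vectors as rows and row reduce.
Swap R1 ↔ R2
2 nonzero rows, so the 2 vectors span a space of dimension 2.
Since 2 = 2, the vectors are linearly independent.

yes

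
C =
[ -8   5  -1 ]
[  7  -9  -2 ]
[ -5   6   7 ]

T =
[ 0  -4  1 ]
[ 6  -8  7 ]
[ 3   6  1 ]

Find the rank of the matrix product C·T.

First compute CT:
[[ 27, -14,  26],
 [-60,  32, -58],
 [ 57,  14,  44]]
Now row reduce the product.
R2 ← R2 + (20/9)·R1: [0, 8/9, -2/9]
R3 ← R3 − (19/9)·R1: [0, 392/9, -98/9]
R3 ← R3 − (49)·R2: [0, 0, 0]
2 nonzero rows, so rank(CT) = 2.

2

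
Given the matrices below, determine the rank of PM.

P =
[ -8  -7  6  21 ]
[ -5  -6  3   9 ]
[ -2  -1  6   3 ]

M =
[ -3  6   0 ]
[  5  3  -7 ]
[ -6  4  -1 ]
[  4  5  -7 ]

3

First compute PM:
[[ 37,  60, -104],
 [  3,   9, -24],
 [-23,  24, -20]]
Now row reduce the product.
R2 ← R2 − (3/37)·R1: [0, 153/37, -576/37]
R3 ← R3 + (23/37)·R1: [0, 2268/37, -3132/37]
R3 ← R3 − (252/17)·R2: [0, 0, 2484/17]
3 nonzero rows, so rank(PM) = 3.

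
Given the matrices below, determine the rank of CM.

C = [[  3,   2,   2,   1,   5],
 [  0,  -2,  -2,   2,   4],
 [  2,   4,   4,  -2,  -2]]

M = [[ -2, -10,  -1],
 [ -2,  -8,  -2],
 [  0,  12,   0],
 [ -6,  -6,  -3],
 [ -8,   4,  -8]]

2

First compute CM:
[[-56,  -8, -50],
 [-40,  -4, -34],
 [ 16,   0,  12]]
Now row reduce the product.
R2 ← R2 − (5/7)·R1: [0, 12/7, 12/7]
R3 ← R3 + (2/7)·R1: [0, -16/7, -16/7]
R3 ← R3 + (4/3)·R2: [0, 0, 0]
2 nonzero rows, so rank(CM) = 2.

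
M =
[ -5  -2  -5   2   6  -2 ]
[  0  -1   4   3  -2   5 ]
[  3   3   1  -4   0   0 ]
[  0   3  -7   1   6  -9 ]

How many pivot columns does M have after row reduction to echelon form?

4

Row reduce to echelon form.
R3 ← R3 + (3/5)·R1: [0, 9/5, -2, -14/5, 18/5, -6/5]
R3 ← R3 + (9/5)·R2: [0, 0, 26/5, 13/5, 0, 39/5]
R4 ← R4 + (3)·R2: [0, 0, 5, 10, 0, 6]
R4 ← R4 − (25/26)·R3: [0, 0, 0, 15/2, 0, -3/2]
Echelon form has 4 nonzero rows, so rank(M) = 4.
Each nonzero row contributes one pivot column: 4 pivot columns.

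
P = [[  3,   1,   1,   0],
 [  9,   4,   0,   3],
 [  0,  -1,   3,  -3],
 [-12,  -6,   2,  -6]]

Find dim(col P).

2

Row reduce to echelon form.
R2 ← R2 − (3)·R1: [0, 1, -3, 3]
R4 ← R4 + (4)·R1: [0, -2, 6, -6]
R3 ← R3 + R2: [0, 0, 0, 0]
R4 ← R4 + (2)·R2: [0, 0, 0, 0]
Echelon form has 2 nonzero rows, so rank(P) = 2.
The column space has dimension equal to the rank: 2.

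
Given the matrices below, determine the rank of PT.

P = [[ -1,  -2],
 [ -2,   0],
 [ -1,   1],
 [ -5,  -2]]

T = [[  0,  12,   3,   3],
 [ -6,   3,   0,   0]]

First compute PT:
[[ 12, -18,  -3,  -3],
 [  0, -24,  -6,  -6],
 [ -6,  -9,  -3,  -3],
 [ 12, -66, -15, -15]]
Now row reduce the product.
R3 ← R3 + (1/2)·R1: [0, -18, -9/2, -9/2]
R4 ← R4 − R1: [0, -48, -12, -12]
R3 ← R3 − (3/4)·R2: [0, 0, 0, 0]
R4 ← R4 − (2)·R2: [0, 0, 0, 0]
2 nonzero rows, so rank(PT) = 2.

2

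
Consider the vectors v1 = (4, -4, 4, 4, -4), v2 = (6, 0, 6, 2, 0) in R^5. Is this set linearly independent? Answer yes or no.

Form the matrix with these vectors as rows and row reduce.
R2 ← R2 − (3/2)·R1: [0, 6, 0, -4, 6]
2 nonzero rows, so the 2 vectors span a space of dimension 2.
Since 2 = 2, the vectors are linearly independent.

yes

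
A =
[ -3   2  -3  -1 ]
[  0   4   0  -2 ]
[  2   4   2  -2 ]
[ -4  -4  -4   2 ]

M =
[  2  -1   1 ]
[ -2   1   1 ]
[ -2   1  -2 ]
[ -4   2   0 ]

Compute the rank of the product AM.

First compute AM:
[[  0,   0,   5],
 [  0,   0,   4],
 [  0,   0,   2],
 [  0,   0,   0]]
Now row reduce the product.
R2 ← R2 − (4/5)·R1: [0, 0, 0]
R3 ← R3 − (2/5)·R1: [0, 0, 0]
1 nonzero row, so rank(AM) = 1.

1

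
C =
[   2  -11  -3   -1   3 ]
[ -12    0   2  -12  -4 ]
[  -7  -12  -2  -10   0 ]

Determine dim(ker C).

2

Row reduce to echelon form.
R2 ← R2 + (6)·R1: [0, -66, -16, -18, 14]
R3 ← R3 + (7/2)·R1: [0, -101/2, -25/2, -27/2, 21/2]
R3 ← R3 − (101/132)·R2: [0, 0, -17/66, 3/11, -7/33]
3 nonzero rows, so rank(C) = 3.
C has 5 columns; by rank–nullity, nullity = 5 − 3 = 2.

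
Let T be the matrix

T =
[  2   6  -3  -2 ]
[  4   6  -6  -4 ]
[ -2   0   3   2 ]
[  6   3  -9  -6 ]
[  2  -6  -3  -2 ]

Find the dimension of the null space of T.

2

Row reduce to echelon form.
R2 ← R2 − (2)·R1: [0, -6, 0, 0]
R3 ← R3 + R1: [0, 6, 0, 0]
R4 ← R4 − (3)·R1: [0, -15, 0, 0]
R5 ← R5 − R1: [0, -12, 0, 0]
R3 ← R3 + R2: [0, 0, 0, 0]
R4 ← R4 − (5/2)·R2: [0, 0, 0, 0]
R5 ← R5 − (2)·R2: [0, 0, 0, 0]
2 nonzero rows, so rank(T) = 2.
T has 4 columns; by rank–nullity, nullity = 4 − 2 = 2.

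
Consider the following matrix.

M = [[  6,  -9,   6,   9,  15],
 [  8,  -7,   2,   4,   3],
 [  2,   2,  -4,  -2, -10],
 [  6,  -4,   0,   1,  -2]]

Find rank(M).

Row reduce to echelon form.
R2 ← R2 − (4/3)·R1: [0, 5, -6, -8, -17]
R3 ← R3 − (1/3)·R1: [0, 5, -6, -5, -15]
R4 ← R4 − R1: [0, 5, -6, -8, -17]
R3 ← R3 − R2: [0, 0, 0, 3, 2]
R4 ← R4 − R2: [0, 0, 0, 0, 0]
Echelon form has 3 nonzero rows, so rank(M) = 3.

3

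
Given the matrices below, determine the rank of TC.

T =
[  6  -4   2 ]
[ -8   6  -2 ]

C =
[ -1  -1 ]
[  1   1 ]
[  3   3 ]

First compute TC:
[[ -4,  -4],
 [  8,   8]]
Now row reduce the product.
R2 ← R2 + (2)·R1: [0, 0]
1 nonzero row, so rank(TC) = 1.

1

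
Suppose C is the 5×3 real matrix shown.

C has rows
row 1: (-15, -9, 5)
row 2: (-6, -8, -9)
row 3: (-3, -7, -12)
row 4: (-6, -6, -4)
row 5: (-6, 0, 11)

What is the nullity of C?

Row reduce to echelon form.
R2 ← R2 − (2/5)·R1: [0, -22/5, -11]
R3 ← R3 − (1/5)·R1: [0, -26/5, -13]
R4 ← R4 − (2/5)·R1: [0, -12/5, -6]
R5 ← R5 − (2/5)·R1: [0, 18/5, 9]
R3 ← R3 − (13/11)·R2: [0, 0, 0]
R4 ← R4 − (6/11)·R2: [0, 0, 0]
R5 ← R5 + (9/11)·R2: [0, 0, 0]
2 nonzero rows, so rank(C) = 2.
C has 3 columns; by rank–nullity, nullity = 3 − 2 = 1.

1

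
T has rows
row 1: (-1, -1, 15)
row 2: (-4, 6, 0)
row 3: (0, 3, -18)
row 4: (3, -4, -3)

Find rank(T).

Row reduce to echelon form.
R2 ← R2 − (4)·R1: [0, 10, -60]
R4 ← R4 + (3)·R1: [0, -7, 42]
R3 ← R3 − (3/10)·R2: [0, 0, 0]
R4 ← R4 + (7/10)·R2: [0, 0, 0]
Echelon form has 2 nonzero rows, so rank(T) = 2.

2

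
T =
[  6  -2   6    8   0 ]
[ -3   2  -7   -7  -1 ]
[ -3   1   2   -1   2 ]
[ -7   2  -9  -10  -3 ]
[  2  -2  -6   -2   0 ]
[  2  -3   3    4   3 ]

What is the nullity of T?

1

Row reduce to echelon form.
R2 ← R2 + (1/2)·R1: [0, 1, -4, -3, -1]
R3 ← R3 + (1/2)·R1: [0, 0, 5, 3, 2]
R4 ← R4 + (7/6)·R1: [0, -1/3, -2, -2/3, -3]
R5 ← R5 − (1/3)·R1: [0, -4/3, -8, -14/3, 0]
R6 ← R6 − (1/3)·R1: [0, -7/3, 1, 4/3, 3]
R4 ← R4 + (1/3)·R2: [0, 0, -10/3, -5/3, -10/3]
R5 ← R5 + (4/3)·R2: [0, 0, -40/3, -26/3, -4/3]
R6 ← R6 + (7/3)·R2: [0, 0, -25/3, -17/3, 2/3]
R4 ← R4 + (2/3)·R3: [0, 0, 0, 1/3, -2]
R5 ← R5 + (8/3)·R3: [0, 0, 0, -2/3, 4]
R6 ← R6 + (5/3)·R3: [0, 0, 0, -2/3, 4]
R5 ← R5 + (2)·R4: [0, 0, 0, 0, 0]
R6 ← R6 + (2)·R4: [0, 0, 0, 0, 0]
4 nonzero rows, so rank(T) = 4.
T has 5 columns; by rank–nullity, nullity = 5 − 4 = 1.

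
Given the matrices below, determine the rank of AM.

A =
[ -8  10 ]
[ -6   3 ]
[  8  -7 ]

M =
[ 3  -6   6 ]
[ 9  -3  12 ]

2

First compute AM:
[[ 66,  18,  72],
 [  9,  27,   0],
 [-39, -27, -36]]
Now row reduce the product.
R2 ← R2 − (3/22)·R1: [0, 270/11, -108/11]
R3 ← R3 + (13/22)·R1: [0, -180/11, 72/11]
R3 ← R3 + (2/3)·R2: [0, 0, 0]
2 nonzero rows, so rank(AM) = 2.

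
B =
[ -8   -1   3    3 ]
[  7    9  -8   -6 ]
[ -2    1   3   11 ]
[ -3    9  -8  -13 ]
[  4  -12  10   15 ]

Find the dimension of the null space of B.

1

Row reduce to echelon form.
R2 ← R2 + (7/8)·R1: [0, 65/8, -43/8, -27/8]
R3 ← R3 − (1/4)·R1: [0, 5/4, 9/4, 41/4]
R4 ← R4 − (3/8)·R1: [0, 75/8, -73/8, -113/8]
R5 ← R5 + (1/2)·R1: [0, -25/2, 23/2, 33/2]
R3 ← R3 − (2/13)·R2: [0, 0, 40/13, 140/13]
R4 ← R4 − (15/13)·R2: [0, 0, -38/13, -133/13]
R5 ← R5 + (20/13)·R2: [0, 0, 42/13, 147/13]
R4 ← R4 + (19/20)·R3: [0, 0, 0, 0]
R5 ← R5 − (21/20)·R3: [0, 0, 0, 0]
3 nonzero rows, so rank(B) = 3.
B has 4 columns; by rank–nullity, nullity = 4 − 3 = 1.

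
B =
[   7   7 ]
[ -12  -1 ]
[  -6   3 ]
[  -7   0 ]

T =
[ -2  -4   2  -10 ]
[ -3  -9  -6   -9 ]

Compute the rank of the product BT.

First compute BT:
[[-35, -91, -28, -133],
 [ 27,  57, -18, 129],
 [  3,  -3, -30,  33],
 [ 14,  28, -14,  70]]
Now row reduce the product.
R2 ← R2 + (27/35)·R1: [0, -66/5, -198/5, 132/5]
R3 ← R3 + (3/35)·R1: [0, -54/5, -162/5, 108/5]
R4 ← R4 + (2/5)·R1: [0, -42/5, -126/5, 84/5]
R3 ← R3 − (9/11)·R2: [0, 0, 0, 0]
R4 ← R4 − (7/11)·R2: [0, 0, 0, 0]
2 nonzero rows, so rank(BT) = 2.

2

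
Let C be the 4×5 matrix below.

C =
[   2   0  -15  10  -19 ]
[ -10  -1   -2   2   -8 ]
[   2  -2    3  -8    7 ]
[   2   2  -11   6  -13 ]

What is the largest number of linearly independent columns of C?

Row reduce to echelon form.
R2 ← R2 + (5)·R1: [0, -1, -77, 52, -103]
R3 ← R3 − R1: [0, -2, 18, -18, 26]
R4 ← R4 − R1: [0, 2, 4, -4, 6]
R3 ← R3 − (2)·R2: [0, 0, 172, -122, 232]
R4 ← R4 + (2)·R2: [0, 0, -150, 100, -200]
R4 ← R4 + (75/86)·R3: [0, 0, 0, -275/43, 100/43]
Echelon form has 4 nonzero rows, so rank(C) = 4.
The rank gives the maximum number of linearly independent columns: 4.

4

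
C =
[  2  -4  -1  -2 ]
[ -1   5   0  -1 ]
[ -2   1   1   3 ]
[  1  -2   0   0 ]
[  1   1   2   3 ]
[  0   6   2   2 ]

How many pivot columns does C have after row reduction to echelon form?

Row reduce to echelon form.
R2 ← R2 + (1/2)·R1: [0, 3, -1/2, -2]
R3 ← R3 + R1: [0, -3, 0, 1]
R4 ← R4 − (1/2)·R1: [0, 0, 1/2, 1]
R5 ← R5 − (1/2)·R1: [0, 3, 5/2, 4]
R3 ← R3 + R2: [0, 0, -1/2, -1]
R5 ← R5 − R2: [0, 0, 3, 6]
R6 ← R6 − (2)·R2: [0, 0, 3, 6]
R4 ← R4 + R3: [0, 0, 0, 0]
R5 ← R5 + (6)·R3: [0, 0, 0, 0]
R6 ← R6 + (6)·R3: [0, 0, 0, 0]
Echelon form has 3 nonzero rows, so rank(C) = 3.
Each nonzero row contributes one pivot column: 3 pivot columns.

3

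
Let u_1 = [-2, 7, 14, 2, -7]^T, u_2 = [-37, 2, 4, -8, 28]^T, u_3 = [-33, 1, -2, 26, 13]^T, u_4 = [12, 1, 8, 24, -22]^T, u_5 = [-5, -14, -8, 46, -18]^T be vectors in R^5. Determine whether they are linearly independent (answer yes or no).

yes

Form the matrix with these vectors as rows and row reduce.
R2 ← R2 − (37/2)·R1: [0, -255/2, -255, -45, 315/2]
R3 ← R3 − (33/2)·R1: [0, -229/2, -233, -7, 257/2]
R4 ← R4 + (6)·R1: [0, 43, 92, 36, -64]
R5 ← R5 − (5/2)·R1: [0, -63/2, -43, 41, -1/2]
R3 ← R3 − (229/255)·R2: [0, 0, -4, 568/17, -220/17]
R4 ← R4 + (86/255)·R2: [0, 0, 6, 354/17, -185/17]
R5 ← R5 − (21/85)·R2: [0, 0, 20, 886/17, -670/17]
R4 ← R4 + (3/2)·R3: [0, 0, 0, 1206/17, -515/17]
R5 ← R5 + (5)·R3: [0, 0, 0, 3726/17, -1770/17]
R5 ← R5 − (207/67)·R4: [0, 0, 0, 0, -705/67]
5 nonzero rows, so the 5 vectors span a space of dimension 5.
Since 5 = 5, the vectors are linearly independent.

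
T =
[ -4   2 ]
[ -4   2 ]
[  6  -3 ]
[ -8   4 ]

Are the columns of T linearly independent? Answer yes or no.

no

Row reduce T to echelon form.
R2 ← R2 − R1: [0, 0]
R3 ← R3 + (3/2)·R1: [0, 0]
R4 ← R4 − (2)·R1: [0, 0]
1 pivot among 2 columns.
Only 1 < 2 pivot columns, so the columns are linearly dependent.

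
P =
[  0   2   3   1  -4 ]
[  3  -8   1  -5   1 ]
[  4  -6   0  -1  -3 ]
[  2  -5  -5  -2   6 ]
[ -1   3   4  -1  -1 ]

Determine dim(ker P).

Row reduce to echelon form.
Swap R1 ↔ R2
R3 ← R3 − (4/3)·R1: [0, 14/3, -4/3, 17/3, -13/3]
R4 ← R4 − (2/3)·R1: [0, 1/3, -17/3, 4/3, 16/3]
R5 ← R5 + (1/3)·R1: [0, 1/3, 13/3, -8/3, -2/3]
R3 ← R3 − (7/3)·R2: [0, 0, -25/3, 10/3, 5]
R4 ← R4 − (1/6)·R2: [0, 0, -37/6, 7/6, 6]
R5 ← R5 − (1/6)·R2: [0, 0, 23/6, -17/6, 0]
R4 ← R4 − (37/50)·R3: [0, 0, 0, -13/10, 23/10]
R5 ← R5 + (23/50)·R3: [0, 0, 0, -13/10, 23/10]
R5 ← R5 − R4: [0, 0, 0, 0, 0]
4 nonzero rows, so rank(P) = 4.
P has 5 columns; by rank–nullity, nullity = 5 − 4 = 1.

1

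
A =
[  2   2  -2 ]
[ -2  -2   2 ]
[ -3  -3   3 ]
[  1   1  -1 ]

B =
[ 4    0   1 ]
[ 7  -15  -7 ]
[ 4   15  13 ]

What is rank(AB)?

1

First compute AB:
[[ 14, -60, -38],
 [-14,  60,  38],
 [-21,  90,  57],
 [  7, -30, -19]]
Now row reduce the product.
R2 ← R2 + R1: [0, 0, 0]
R3 ← R3 + (3/2)·R1: [0, 0, 0]
R4 ← R4 − (1/2)·R1: [0, 0, 0]
1 nonzero row, so rank(AB) = 1.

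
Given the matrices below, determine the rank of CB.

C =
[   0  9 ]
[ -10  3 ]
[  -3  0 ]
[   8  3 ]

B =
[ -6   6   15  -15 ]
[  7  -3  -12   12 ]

First compute CB:
[[ 63, -27, -108, 108],
 [ 81, -69, -186, 186],
 [ 18, -18, -45,  45],
 [-27,  39,  84, -84]]
Now row reduce the product.
R2 ← R2 − (9/7)·R1: [0, -240/7, -330/7, 330/7]
R3 ← R3 − (2/7)·R1: [0, -72/7, -99/7, 99/7]
R4 ← R4 + (3/7)·R1: [0, 192/7, 264/7, -264/7]
R3 ← R3 − (3/10)·R2: [0, 0, 0, 0]
R4 ← R4 + (4/5)·R2: [0, 0, 0, 0]
2 nonzero rows, so rank(CB) = 2.

2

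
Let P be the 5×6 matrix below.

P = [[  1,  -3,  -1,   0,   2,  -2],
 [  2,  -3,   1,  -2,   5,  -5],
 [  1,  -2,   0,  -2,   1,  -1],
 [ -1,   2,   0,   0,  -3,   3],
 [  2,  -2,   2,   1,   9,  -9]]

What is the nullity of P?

Row reduce to echelon form.
R2 ← R2 − (2)·R1: [0, 3, 3, -2, 1, -1]
R3 ← R3 − R1: [0, 1, 1, -2, -1, 1]
R4 ← R4 + R1: [0, -1, -1, 0, -1, 1]
R5 ← R5 − (2)·R1: [0, 4, 4, 1, 5, -5]
R3 ← R3 − (1/3)·R2: [0, 0, 0, -4/3, -4/3, 4/3]
R4 ← R4 + (1/3)·R2: [0, 0, 0, -2/3, -2/3, 2/3]
R5 ← R5 − (4/3)·R2: [0, 0, 0, 11/3, 11/3, -11/3]
R4 ← R4 − (1/2)·R3: [0, 0, 0, 0, 0, 0]
R5 ← R5 + (11/4)·R3: [0, 0, 0, 0, 0, 0]
3 nonzero rows, so rank(P) = 3.
P has 6 columns; by rank–nullity, nullity = 6 − 3 = 3.

3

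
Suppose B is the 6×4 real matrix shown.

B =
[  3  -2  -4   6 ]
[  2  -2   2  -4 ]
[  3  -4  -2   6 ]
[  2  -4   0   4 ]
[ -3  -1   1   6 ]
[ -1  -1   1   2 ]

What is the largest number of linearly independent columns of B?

3

Row reduce to echelon form.
R2 ← R2 − (2/3)·R1: [0, -2/3, 14/3, -8]
R3 ← R3 − R1: [0, -2, 2, 0]
R4 ← R4 − (2/3)·R1: [0, -8/3, 8/3, 0]
R5 ← R5 + R1: [0, -3, -3, 12]
R6 ← R6 + (1/3)·R1: [0, -5/3, -1/3, 4]
R3 ← R3 − (3)·R2: [0, 0, -12, 24]
R4 ← R4 − (4)·R2: [0, 0, -16, 32]
R5 ← R5 − (9/2)·R2: [0, 0, -24, 48]
R6 ← R6 − (5/2)·R2: [0, 0, -12, 24]
R4 ← R4 − (4/3)·R3: [0, 0, 0, 0]
R5 ← R5 − (2)·R3: [0, 0, 0, 0]
R6 ← R6 − R3: [0, 0, 0, 0]
Echelon form has 3 nonzero rows, so rank(B) = 3.
The rank gives the maximum number of linearly independent columns: 3.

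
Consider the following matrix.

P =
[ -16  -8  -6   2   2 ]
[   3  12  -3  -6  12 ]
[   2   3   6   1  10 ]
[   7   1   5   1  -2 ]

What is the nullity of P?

Row reduce to echelon form.
R2 ← R2 + (3/16)·R1: [0, 21/2, -33/8, -45/8, 99/8]
R3 ← R3 + (1/8)·R1: [0, 2, 21/4, 5/4, 41/4]
R4 ← R4 + (7/16)·R1: [0, -5/2, 19/8, 15/8, -9/8]
R3 ← R3 − (4/21)·R2: [0, 0, 169/28, 65/28, 221/28]
R4 ← R4 + (5/21)·R2: [0, 0, 39/28, 15/28, 51/28]
R4 ← R4 − (3/13)·R3: [0, 0, 0, 0, 0]
3 nonzero rows, so rank(P) = 3.
P has 5 columns; by rank–nullity, nullity = 5 − 3 = 2.

2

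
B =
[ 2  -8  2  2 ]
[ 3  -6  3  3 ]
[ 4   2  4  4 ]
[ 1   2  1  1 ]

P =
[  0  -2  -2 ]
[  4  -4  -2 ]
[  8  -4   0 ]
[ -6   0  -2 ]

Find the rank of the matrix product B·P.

2

First compute BP:
[[-28,  20,   8],
 [-18,   6,   0],
 [ 16, -32, -20],
 [ 10, -14,  -8]]
Now row reduce the product.
R2 ← R2 − (9/14)·R1: [0, -48/7, -36/7]
R3 ← R3 + (4/7)·R1: [0, -144/7, -108/7]
R4 ← R4 + (5/14)·R1: [0, -48/7, -36/7]
R3 ← R3 − (3)·R2: [0, 0, 0]
R4 ← R4 − R2: [0, 0, 0]
2 nonzero rows, so rank(BP) = 2.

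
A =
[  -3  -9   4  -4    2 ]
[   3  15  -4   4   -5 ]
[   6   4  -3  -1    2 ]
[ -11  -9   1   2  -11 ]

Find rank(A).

4

Row reduce to echelon form.
R2 ← R2 + R1: [0, 6, 0, 0, -3]
R3 ← R3 + (2)·R1: [0, -14, 5, -9, 6]
R4 ← R4 − (11/3)·R1: [0, 24, -41/3, 50/3, -55/3]
R3 ← R3 + (7/3)·R2: [0, 0, 5, -9, -1]
R4 ← R4 − (4)·R2: [0, 0, -41/3, 50/3, -19/3]
R4 ← R4 + (41/15)·R3: [0, 0, 0, -119/15, -136/15]
Echelon form has 4 nonzero rows, so rank(A) = 4.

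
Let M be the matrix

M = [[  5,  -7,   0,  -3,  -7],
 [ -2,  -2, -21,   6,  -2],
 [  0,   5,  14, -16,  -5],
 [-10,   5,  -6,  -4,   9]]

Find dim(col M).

Row reduce to echelon form.
R2 ← R2 + (2/5)·R1: [0, -24/5, -21, 24/5, -24/5]
R4 ← R4 + (2)·R1: [0, -9, -6, -10, -5]
R3 ← R3 + (25/24)·R2: [0, 0, -63/8, -11, -10]
R4 ← R4 − (15/8)·R2: [0, 0, 267/8, -19, 4]
R4 ← R4 + (89/21)·R3: [0, 0, 0, -1378/21, -806/21]
Echelon form has 4 nonzero rows, so rank(M) = 4.
The column space has dimension equal to the rank: 4.

4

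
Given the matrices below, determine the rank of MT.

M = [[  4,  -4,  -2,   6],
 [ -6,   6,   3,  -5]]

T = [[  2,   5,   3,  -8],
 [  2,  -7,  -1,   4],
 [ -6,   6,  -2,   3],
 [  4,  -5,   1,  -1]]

First compute MT:
[[ 36,   6,  26, -60],
 [-38, -29, -35,  86]]
Now row reduce the product.
R2 ← R2 + (19/18)·R1: [0, -68/3, -68/9, 68/3]
2 nonzero rows, so rank(MT) = 2.

2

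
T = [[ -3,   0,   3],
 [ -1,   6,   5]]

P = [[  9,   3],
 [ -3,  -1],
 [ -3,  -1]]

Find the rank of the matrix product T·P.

1

First compute TP:
[[-36, -12],
 [-42, -14]]
Now row reduce the product.
R2 ← R2 − (7/6)·R1: [0, 0]
1 nonzero row, so rank(TP) = 1.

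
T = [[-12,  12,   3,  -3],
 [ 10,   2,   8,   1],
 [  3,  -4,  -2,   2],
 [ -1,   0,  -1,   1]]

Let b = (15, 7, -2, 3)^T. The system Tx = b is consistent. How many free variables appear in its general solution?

Row reduce the augmented matrix [T | b].
R2 ← R2 + (5/6)·R1: [0, 12, 21/2, -3/2, 39/2]
R3 ← R3 + (1/4)·R1: [0, -1, -5/4, 5/4, 7/4]
R4 ← R4 − (1/12)·R1: [0, -1, -5/4, 5/4, 7/4]
R3 ← R3 + (1/12)·R2: [0, 0, -3/8, 9/8, 27/8]
R4 ← R4 + (1/12)·R2: [0, 0, -3/8, 9/8, 27/8]
R4 ← R4 − R3: [0, 0, 0, 0, 0]
The echelon form has 3 nonzero rows, and every pivot lies in the first 4 columns, so rank(T) = rank([T|b]) = 3.
The system is consistent.
Free variables = (unknowns) − (rank) = 4 − 3 = 1.

1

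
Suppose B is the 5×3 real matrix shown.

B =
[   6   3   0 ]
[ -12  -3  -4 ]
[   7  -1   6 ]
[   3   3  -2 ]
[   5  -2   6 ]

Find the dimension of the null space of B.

1

Row reduce to echelon form.
R2 ← R2 + (2)·R1: [0, 3, -4]
R3 ← R3 − (7/6)·R1: [0, -9/2, 6]
R4 ← R4 − (1/2)·R1: [0, 3/2, -2]
R5 ← R5 − (5/6)·R1: [0, -9/2, 6]
R3 ← R3 + (3/2)·R2: [0, 0, 0]
R4 ← R4 − (1/2)·R2: [0, 0, 0]
R5 ← R5 + (3/2)·R2: [0, 0, 0]
2 nonzero rows, so rank(B) = 2.
B has 3 columns; by rank–nullity, nullity = 3 − 2 = 1.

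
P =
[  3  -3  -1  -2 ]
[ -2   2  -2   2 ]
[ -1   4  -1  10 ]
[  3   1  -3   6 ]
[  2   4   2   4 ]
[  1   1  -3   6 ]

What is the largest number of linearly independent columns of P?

4

Row reduce to echelon form.
R2 ← R2 + (2/3)·R1: [0, 0, -8/3, 2/3]
R3 ← R3 + (1/3)·R1: [0, 3, -4/3, 28/3]
R4 ← R4 − R1: [0, 4, -2, 8]
R5 ← R5 − (2/3)·R1: [0, 6, 8/3, 16/3]
R6 ← R6 − (1/3)·R1: [0, 2, -8/3, 20/3]
Swap R2 ↔ R3
R4 ← R4 − (4/3)·R2: [0, 0, -2/9, -40/9]
R5 ← R5 − (2)·R2: [0, 0, 16/3, -40/3]
R6 ← R6 − (2/3)·R2: [0, 0, -16/9, 4/9]
R4 ← R4 − (1/12)·R3: [0, 0, 0, -9/2]
R5 ← R5 + (2)·R3: [0, 0, 0, -12]
R6 ← R6 − (2/3)·R3: [0, 0, 0, 0]
R5 ← R5 − (8/3)·R4: [0, 0, 0, 0]
Echelon form has 4 nonzero rows, so rank(P) = 4.
The rank gives the maximum number of linearly independent columns: 4.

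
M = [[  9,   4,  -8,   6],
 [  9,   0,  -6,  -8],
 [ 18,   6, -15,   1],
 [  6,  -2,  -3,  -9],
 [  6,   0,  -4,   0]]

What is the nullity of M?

Row reduce to echelon form.
R2 ← R2 − R1: [0, -4, 2, -14]
R3 ← R3 − (2)·R1: [0, -2, 1, -11]
R4 ← R4 − (2/3)·R1: [0, -14/3, 7/3, -13]
R5 ← R5 − (2/3)·R1: [0, -8/3, 4/3, -4]
R3 ← R3 − (1/2)·R2: [0, 0, 0, -4]
R4 ← R4 − (7/6)·R2: [0, 0, 0, 10/3]
R5 ← R5 − (2/3)·R2: [0, 0, 0, 16/3]
R4 ← R4 + (5/6)·R3: [0, 0, 0, 0]
R5 ← R5 + (4/3)·R3: [0, 0, 0, 0]
3 nonzero rows, so rank(M) = 3.
M has 4 columns; by rank–nullity, nullity = 4 − 3 = 1.

1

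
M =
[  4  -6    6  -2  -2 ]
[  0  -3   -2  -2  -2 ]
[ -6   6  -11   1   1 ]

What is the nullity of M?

Row reduce to echelon form.
R3 ← R3 + (3/2)·R1: [0, -3, -2, -2, -2]
R3 ← R3 − R2: [0, 0, 0, 0, 0]
2 nonzero rows, so rank(M) = 2.
M has 5 columns; by rank–nullity, nullity = 5 − 2 = 3.

3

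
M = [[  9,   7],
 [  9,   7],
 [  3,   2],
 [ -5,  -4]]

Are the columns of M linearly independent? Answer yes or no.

yes

Row reduce M to echelon form.
R2 ← R2 − R1: [0, 0]
R3 ← R3 − (1/3)·R1: [0, -1/3]
R4 ← R4 + (5/9)·R1: [0, -1/9]
Swap R2 ↔ R3
R4 ← R4 − (1/3)·R2: [0, 0]
2 pivots among 2 columns.
Every column is a pivot column, so the columns are linearly independent.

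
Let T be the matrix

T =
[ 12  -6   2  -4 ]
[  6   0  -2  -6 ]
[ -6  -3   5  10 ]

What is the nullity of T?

2

Row reduce to echelon form.
R2 ← R2 − (1/2)·R1: [0, 3, -3, -4]
R3 ← R3 + (1/2)·R1: [0, -6, 6, 8]
R3 ← R3 + (2)·R2: [0, 0, 0, 0]
2 nonzero rows, so rank(T) = 2.
T has 4 columns; by rank–nullity, nullity = 4 − 2 = 2.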